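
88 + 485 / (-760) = 13279 / 152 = 87.36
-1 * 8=-8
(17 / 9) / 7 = 17 / 63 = 0.27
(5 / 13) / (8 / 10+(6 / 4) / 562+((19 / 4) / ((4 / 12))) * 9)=7025 / 2357147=0.00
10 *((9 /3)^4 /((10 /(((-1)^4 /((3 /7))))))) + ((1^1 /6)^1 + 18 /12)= 572 /3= 190.67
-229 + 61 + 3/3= -167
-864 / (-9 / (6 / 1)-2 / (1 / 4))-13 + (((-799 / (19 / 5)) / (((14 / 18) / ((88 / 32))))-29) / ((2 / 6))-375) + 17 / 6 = -4167971 / 1596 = -2611.51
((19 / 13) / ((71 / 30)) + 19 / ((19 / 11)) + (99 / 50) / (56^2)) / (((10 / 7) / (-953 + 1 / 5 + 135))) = -6875480850153 / 1033760000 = -6650.94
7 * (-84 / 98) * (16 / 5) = -96 / 5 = -19.20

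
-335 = -335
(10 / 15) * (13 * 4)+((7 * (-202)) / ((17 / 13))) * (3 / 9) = -5538 / 17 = -325.76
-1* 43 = -43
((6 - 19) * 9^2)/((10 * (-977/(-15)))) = -3159/1954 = -1.62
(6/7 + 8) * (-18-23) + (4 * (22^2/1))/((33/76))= 86006/21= 4095.52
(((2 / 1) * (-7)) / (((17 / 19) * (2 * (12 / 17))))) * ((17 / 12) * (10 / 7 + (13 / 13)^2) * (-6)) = 5491 / 24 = 228.79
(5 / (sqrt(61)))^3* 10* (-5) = -6250* sqrt(61) / 3721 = -13.12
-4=-4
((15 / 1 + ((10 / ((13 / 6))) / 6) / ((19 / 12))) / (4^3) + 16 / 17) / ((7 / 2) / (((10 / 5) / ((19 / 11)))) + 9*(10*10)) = 3497483 / 2669421872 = 0.00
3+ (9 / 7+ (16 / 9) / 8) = 284 / 63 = 4.51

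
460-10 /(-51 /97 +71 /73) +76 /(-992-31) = 708118013 /1618386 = 437.55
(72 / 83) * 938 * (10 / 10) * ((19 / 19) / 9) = 7504 / 83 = 90.41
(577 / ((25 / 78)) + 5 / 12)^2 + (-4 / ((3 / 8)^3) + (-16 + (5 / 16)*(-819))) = 437672246651 / 135000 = 3242016.64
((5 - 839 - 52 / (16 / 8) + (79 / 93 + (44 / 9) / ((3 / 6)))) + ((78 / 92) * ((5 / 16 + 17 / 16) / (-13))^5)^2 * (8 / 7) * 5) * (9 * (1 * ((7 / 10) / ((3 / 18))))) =-230581355061957823204368027 / 7181812434430746165248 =-32106.29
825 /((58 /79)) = 1123.71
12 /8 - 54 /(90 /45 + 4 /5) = -249 /14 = -17.79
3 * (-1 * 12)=-36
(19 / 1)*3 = 57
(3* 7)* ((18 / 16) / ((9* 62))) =21 / 496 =0.04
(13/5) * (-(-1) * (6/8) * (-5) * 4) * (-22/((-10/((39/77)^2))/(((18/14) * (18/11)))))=-9609678/207515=-46.31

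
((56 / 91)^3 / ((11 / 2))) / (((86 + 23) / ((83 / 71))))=84992 / 187028413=0.00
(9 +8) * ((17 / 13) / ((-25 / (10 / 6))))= -1.48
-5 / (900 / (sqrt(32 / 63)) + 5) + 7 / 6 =893023 / 765438 - 135 * sqrt(14) / 127573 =1.16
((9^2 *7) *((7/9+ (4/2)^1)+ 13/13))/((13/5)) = 10710/13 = 823.85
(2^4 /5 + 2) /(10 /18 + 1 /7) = 819 /110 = 7.45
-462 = -462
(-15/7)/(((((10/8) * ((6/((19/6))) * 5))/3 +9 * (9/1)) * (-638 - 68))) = 95/2658796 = 0.00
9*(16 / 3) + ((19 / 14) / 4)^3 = 8436427 / 175616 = 48.04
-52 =-52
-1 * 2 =-2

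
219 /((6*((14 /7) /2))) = 36.50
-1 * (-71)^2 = -5041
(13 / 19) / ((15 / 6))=26 / 95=0.27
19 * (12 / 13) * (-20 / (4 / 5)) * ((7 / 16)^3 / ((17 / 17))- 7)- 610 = 32248505 / 13312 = 2422.51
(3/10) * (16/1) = 24/5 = 4.80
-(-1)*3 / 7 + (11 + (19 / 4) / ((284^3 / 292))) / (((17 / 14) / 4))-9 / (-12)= 12748141961 / 340731272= 37.41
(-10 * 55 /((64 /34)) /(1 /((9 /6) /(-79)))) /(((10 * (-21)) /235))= -219725 /35392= -6.21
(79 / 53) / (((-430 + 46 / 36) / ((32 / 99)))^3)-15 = -486284788844131261 / 32418985921561459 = -15.00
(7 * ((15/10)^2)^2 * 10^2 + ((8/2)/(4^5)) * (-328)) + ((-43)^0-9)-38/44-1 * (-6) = 1245941/352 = 3539.61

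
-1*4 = -4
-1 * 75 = -75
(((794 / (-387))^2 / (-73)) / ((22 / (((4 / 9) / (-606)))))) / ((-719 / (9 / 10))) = -315218 / 131002323507495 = -0.00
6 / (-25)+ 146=145.76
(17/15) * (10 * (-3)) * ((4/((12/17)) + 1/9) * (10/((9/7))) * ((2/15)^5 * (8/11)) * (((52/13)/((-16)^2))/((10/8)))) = -0.00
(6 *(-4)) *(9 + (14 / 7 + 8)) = -456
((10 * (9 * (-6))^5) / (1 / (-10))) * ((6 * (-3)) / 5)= -165299408640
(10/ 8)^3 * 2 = 125/ 32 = 3.91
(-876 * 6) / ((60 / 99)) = -43362 / 5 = -8672.40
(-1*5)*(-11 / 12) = 55 / 12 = 4.58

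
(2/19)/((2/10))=10/19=0.53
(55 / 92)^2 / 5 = 605 / 8464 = 0.07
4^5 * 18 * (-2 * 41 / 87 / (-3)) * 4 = 671744 / 29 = 23163.59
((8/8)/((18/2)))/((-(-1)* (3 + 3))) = 1/54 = 0.02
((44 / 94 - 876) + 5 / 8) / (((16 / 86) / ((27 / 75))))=-1692.94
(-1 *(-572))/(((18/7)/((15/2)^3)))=375375/4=93843.75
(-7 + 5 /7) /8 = -11 /14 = -0.79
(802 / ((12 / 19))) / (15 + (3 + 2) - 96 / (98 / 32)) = -373331 / 3336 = -111.91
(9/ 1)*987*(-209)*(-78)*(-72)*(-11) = 114690047472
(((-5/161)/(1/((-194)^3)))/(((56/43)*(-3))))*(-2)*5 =1962246950/3381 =580374.73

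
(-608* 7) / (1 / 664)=-2825984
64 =64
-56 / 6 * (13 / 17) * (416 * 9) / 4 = -113568 / 17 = -6680.47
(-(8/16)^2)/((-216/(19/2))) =19/1728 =0.01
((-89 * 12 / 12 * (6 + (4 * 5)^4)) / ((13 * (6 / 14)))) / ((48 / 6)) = -49841869 / 156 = -319499.16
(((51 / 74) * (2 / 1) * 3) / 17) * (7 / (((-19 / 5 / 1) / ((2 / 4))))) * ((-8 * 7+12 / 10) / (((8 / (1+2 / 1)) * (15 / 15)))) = 25893 / 5624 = 4.60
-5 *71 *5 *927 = -1645425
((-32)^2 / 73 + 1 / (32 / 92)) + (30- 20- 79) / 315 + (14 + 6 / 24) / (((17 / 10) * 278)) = 2421772399 / 144899160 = 16.71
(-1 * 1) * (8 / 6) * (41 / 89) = -164 / 267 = -0.61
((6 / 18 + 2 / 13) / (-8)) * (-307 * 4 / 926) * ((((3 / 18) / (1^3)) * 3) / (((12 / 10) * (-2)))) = -29165 / 1733472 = -0.02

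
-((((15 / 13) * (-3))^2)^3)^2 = -68952523554931640625 / 23298085122481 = -2959579.00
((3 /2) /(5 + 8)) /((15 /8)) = 4 /65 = 0.06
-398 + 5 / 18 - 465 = -15529 / 18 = -862.72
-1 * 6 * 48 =-288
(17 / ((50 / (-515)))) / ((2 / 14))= -12257 / 10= -1225.70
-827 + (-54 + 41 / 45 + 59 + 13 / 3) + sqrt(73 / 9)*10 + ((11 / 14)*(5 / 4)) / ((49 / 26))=-50394313 / 61740 + 10*sqrt(73) / 3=-787.75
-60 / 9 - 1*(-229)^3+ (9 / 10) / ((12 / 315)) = 288216143 / 24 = 12009005.96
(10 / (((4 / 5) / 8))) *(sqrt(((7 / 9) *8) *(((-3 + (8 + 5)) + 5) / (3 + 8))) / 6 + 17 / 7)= 291.41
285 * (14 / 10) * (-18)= -7182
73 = 73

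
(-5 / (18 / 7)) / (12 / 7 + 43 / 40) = -4900 / 7029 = -0.70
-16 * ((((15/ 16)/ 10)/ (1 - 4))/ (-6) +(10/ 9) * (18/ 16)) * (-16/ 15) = 964/ 45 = 21.42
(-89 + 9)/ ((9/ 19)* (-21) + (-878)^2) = -1520/ 14646607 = -0.00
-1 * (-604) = 604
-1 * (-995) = 995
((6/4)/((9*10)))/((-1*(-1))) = 1/60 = 0.02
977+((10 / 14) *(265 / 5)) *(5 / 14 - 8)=67391 / 98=687.66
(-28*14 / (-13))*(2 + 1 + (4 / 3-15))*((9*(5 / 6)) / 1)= -31360 / 13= -2412.31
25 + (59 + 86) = 170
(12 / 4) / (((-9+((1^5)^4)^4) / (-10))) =15 / 4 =3.75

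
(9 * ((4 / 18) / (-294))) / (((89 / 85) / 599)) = -3.89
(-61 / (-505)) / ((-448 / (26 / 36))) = -793 / 4072320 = -0.00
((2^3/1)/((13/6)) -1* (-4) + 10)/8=115/52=2.21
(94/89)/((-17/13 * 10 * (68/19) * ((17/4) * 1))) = -11609/2186285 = -0.01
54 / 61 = 0.89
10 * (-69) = -690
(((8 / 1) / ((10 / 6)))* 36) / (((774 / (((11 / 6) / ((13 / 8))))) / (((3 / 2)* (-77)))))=-81312 / 2795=-29.09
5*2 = 10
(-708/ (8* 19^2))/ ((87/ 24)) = -708/ 10469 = -0.07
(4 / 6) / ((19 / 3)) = 0.11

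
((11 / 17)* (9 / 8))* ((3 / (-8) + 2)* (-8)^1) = -1287 / 136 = -9.46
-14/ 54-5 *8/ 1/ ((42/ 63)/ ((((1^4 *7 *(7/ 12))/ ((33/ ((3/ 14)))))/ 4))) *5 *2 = -5033/ 1188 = -4.24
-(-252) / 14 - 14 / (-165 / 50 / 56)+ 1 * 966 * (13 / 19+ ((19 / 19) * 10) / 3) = 2593600 / 627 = 4136.52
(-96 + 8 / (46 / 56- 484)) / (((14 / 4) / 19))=-49362304 / 94703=-521.23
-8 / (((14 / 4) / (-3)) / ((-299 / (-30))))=2392 / 35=68.34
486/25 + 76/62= 16016/775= 20.67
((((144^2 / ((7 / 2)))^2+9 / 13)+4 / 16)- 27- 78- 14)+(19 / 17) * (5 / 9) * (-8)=13683689532941 / 389844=35100423.59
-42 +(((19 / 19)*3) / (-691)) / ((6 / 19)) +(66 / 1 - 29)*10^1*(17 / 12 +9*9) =63127313 / 2073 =30452.15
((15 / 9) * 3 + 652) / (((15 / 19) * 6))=1387 / 10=138.70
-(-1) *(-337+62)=-275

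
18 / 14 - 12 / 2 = -33 / 7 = -4.71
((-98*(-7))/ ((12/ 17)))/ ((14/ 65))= 54145/ 12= 4512.08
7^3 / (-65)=-343 / 65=-5.28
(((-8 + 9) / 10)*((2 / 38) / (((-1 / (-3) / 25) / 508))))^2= 14516100 / 361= 40210.80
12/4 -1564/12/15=-256/45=-5.69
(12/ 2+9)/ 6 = 5/ 2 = 2.50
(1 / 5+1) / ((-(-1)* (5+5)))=3 / 25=0.12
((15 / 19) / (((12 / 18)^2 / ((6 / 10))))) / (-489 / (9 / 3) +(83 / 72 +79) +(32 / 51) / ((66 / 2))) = -30294 / 2354309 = -0.01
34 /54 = 17 /27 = 0.63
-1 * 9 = -9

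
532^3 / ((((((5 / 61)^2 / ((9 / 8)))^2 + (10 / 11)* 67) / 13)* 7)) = 1724833814017650336 / 375707115535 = 4590900.05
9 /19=0.47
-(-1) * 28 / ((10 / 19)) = 266 / 5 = 53.20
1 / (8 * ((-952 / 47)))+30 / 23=227399 / 175168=1.30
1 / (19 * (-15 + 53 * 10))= 1 / 9785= 0.00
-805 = -805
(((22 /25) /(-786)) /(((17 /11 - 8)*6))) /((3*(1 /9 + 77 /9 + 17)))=0.00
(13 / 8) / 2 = 13 / 16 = 0.81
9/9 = 1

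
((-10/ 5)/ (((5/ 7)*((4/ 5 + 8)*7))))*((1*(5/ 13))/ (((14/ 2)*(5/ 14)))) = -1/ 143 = -0.01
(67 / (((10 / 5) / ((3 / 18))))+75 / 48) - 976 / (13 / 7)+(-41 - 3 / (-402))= -559.39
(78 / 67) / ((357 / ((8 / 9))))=208 / 71757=0.00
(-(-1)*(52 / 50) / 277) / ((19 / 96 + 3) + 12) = 2496 / 10103575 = 0.00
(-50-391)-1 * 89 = -530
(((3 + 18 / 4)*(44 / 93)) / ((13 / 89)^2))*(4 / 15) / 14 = 348524 / 110019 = 3.17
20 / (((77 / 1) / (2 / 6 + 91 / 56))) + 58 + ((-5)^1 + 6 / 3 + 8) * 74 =197971 / 462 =428.51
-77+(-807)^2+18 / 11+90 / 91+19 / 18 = 11732883419 / 18018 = 651175.68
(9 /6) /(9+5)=3 /28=0.11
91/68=1.34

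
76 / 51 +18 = 994 / 51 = 19.49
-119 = -119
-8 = -8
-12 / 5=-2.40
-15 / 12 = -5 / 4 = -1.25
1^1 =1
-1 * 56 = -56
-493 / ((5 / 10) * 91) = -986 / 91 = -10.84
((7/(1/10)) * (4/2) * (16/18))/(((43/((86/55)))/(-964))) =-431872/99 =-4362.34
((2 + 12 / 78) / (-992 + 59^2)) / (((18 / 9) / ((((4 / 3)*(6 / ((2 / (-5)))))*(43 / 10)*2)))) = -2408 / 32357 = -0.07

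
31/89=0.35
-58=-58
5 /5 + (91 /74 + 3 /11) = 2037 /814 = 2.50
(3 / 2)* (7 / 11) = 21 / 22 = 0.95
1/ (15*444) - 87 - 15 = -679319/ 6660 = -102.00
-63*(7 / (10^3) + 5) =-315441 / 1000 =-315.44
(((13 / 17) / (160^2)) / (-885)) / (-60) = 13 / 23109120000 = 0.00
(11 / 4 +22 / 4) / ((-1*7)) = -33 / 28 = -1.18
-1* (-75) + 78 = 153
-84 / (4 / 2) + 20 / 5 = -38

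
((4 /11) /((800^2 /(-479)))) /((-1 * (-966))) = -479 /1700160000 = -0.00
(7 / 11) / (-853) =-0.00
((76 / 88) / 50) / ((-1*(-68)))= 19 / 74800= 0.00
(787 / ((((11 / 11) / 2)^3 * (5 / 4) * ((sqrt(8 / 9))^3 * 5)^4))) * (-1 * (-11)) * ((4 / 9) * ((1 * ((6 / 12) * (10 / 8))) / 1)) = 511187193 / 10240000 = 49.92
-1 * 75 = -75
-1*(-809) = 809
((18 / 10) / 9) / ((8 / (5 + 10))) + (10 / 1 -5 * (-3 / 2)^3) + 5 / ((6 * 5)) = 329 / 12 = 27.42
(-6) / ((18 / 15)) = -5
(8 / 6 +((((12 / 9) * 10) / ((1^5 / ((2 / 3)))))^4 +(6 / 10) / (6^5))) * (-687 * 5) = -1501094945269 / 69984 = -21449116.16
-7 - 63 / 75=-7.84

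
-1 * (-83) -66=17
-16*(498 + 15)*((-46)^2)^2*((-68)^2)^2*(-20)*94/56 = 184659726330059489280/7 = 26379960904294212754.29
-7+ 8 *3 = 17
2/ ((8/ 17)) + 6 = 41/ 4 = 10.25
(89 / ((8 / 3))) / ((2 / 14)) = 1869 / 8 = 233.62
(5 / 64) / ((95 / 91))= 91 / 1216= 0.07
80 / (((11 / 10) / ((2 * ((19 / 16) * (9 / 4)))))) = 388.64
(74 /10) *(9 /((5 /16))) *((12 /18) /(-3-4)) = -20.30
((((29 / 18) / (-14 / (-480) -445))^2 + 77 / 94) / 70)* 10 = 7903614666757 / 67538898995778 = 0.12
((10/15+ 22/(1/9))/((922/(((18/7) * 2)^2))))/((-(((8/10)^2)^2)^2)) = -1571484375/46262272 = -33.97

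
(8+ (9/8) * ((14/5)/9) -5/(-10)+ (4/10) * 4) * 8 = 418/5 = 83.60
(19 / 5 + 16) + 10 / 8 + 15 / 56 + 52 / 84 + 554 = 483787 / 840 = 575.94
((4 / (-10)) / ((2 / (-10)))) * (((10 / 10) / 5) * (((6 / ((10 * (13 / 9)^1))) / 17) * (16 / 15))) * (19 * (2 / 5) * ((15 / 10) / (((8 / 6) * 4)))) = 0.02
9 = 9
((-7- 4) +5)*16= -96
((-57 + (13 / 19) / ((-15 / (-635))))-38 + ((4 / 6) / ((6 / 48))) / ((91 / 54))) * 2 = -652216 / 5187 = -125.74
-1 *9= -9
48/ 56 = 6/ 7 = 0.86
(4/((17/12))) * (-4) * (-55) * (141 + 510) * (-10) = -68745600/17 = -4043858.82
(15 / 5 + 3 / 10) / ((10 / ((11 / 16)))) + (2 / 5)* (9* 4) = 23403 / 1600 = 14.63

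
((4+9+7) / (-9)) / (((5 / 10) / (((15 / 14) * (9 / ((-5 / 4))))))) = 240 / 7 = 34.29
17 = 17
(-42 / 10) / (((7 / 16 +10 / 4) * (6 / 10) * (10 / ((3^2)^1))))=-504 / 235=-2.14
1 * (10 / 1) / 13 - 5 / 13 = 5 / 13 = 0.38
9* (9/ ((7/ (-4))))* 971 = -314604/ 7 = -44943.43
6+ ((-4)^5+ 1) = -1017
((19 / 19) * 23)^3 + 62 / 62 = 12168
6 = 6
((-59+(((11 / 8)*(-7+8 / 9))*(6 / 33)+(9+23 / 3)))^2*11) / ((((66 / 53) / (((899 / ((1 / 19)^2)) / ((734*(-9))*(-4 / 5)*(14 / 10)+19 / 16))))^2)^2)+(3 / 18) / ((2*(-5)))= 436480964830791673164193822435360736083807583 / 13406740962631331167055154971545020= 32556828393.07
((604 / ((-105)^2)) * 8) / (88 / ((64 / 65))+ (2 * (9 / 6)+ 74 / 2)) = 38656 / 11410875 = 0.00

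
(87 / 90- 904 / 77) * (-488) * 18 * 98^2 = 49988227296 / 55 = 908876859.93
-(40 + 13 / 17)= -693 / 17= -40.76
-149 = -149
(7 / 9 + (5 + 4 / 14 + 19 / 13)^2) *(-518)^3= -9788800444808 / 1521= -6435766235.90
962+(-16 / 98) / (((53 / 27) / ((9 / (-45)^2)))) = 62457826 / 64925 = 962.00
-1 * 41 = -41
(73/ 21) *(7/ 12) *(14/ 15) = 511/ 270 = 1.89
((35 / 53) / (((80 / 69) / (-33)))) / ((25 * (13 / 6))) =-47817 / 137800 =-0.35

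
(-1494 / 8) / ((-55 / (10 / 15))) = 249 / 110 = 2.26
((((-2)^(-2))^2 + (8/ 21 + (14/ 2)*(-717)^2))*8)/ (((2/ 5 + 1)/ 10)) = 30228436925/ 147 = 205635625.34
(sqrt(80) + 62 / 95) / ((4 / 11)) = 341 / 190 + 11*sqrt(5) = 26.39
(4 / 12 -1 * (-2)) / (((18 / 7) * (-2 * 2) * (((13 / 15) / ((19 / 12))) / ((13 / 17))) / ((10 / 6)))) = -23275 / 44064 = -0.53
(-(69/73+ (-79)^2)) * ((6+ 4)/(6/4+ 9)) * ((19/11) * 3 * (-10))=308044.05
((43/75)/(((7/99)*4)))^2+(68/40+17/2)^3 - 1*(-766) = 897345481/490000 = 1831.32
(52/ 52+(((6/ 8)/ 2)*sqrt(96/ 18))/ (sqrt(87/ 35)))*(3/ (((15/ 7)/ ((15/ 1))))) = 21*sqrt(1015)/ 58+21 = 32.54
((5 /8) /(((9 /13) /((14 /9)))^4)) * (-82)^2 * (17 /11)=78386666419880 /473513931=165542.47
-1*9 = -9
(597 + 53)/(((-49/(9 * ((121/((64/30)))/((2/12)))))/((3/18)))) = -5308875/784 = -6771.52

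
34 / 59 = 0.58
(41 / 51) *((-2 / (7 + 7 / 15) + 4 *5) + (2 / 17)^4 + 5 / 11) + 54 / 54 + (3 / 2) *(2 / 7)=6618679373 / 374842248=17.66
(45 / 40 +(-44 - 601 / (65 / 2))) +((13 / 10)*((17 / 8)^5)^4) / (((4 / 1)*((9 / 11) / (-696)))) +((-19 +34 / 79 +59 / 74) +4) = -640449165458176277414663174745181 / 657147963803333673615360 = -974588982.60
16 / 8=2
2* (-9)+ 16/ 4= -14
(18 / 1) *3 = 54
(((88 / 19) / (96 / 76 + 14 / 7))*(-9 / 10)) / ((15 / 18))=-1188 / 775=-1.53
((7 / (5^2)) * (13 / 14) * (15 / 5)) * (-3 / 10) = -117 / 500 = -0.23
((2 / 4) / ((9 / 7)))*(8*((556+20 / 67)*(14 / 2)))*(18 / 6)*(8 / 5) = 19480832 / 335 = 58151.74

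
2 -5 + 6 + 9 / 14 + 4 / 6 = 4.31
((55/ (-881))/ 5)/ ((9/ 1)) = -11/ 7929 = -0.00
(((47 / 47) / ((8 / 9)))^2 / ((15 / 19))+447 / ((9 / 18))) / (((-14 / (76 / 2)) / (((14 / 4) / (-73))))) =5445267 / 46720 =116.55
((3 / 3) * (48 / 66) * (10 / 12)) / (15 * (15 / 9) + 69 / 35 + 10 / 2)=700 / 36927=0.02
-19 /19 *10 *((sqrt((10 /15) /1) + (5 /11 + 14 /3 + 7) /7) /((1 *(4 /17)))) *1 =-17000 /231- 85 *sqrt(6) /6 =-108.29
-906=-906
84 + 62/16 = 703/8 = 87.88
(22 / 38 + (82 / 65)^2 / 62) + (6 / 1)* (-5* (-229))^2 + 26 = 19575177135003 / 2488525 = 7866176.60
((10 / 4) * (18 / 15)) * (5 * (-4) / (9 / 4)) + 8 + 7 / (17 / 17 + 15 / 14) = -1330 / 87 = -15.29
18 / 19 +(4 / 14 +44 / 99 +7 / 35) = 1.88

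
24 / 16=3 / 2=1.50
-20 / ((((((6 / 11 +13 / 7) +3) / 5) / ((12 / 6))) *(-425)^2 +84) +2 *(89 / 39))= -30030 / 146655979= -0.00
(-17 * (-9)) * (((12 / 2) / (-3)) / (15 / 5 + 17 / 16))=-4896 / 65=-75.32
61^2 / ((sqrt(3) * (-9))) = -3721 * sqrt(3) / 27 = -238.70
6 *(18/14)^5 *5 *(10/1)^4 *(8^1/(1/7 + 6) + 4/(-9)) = 653475600000/722701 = 904212.95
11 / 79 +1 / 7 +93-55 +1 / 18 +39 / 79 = 38.83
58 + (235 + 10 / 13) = 3819 / 13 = 293.77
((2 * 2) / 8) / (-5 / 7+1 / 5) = -35 / 36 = -0.97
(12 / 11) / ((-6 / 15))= -30 / 11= -2.73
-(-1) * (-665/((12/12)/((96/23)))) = -63840/23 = -2775.65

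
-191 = -191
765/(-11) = -765/11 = -69.55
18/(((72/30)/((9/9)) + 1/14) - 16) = -1260/947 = -1.33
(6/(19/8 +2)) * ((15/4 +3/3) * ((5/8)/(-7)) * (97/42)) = -1.34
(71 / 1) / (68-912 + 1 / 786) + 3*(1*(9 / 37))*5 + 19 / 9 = 5.68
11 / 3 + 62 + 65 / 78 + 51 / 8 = 72.88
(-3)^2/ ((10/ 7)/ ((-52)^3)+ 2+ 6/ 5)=22145760/ 7874023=2.81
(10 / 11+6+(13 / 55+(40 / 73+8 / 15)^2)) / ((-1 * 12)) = -109663781 / 158271300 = -0.69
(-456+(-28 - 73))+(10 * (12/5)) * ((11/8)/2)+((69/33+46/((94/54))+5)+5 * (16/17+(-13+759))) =56736903/17578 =3227.72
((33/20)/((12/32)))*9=198/5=39.60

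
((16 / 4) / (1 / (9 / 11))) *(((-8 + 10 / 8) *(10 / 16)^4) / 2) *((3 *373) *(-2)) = 169948125 / 45056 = 3771.93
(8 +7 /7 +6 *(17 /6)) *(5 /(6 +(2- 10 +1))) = -130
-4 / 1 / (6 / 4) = -8 / 3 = -2.67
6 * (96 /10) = 288 /5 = 57.60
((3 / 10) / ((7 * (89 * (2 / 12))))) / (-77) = -9 / 239855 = -0.00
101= 101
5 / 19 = 0.26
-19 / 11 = -1.73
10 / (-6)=-1.67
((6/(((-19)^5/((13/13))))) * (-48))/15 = 96/12380495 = 0.00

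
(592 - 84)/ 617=508/ 617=0.82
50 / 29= 1.72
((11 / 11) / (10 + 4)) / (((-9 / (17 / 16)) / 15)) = -85 / 672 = -0.13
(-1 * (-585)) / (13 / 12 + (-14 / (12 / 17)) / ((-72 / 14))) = 126360 / 1067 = 118.43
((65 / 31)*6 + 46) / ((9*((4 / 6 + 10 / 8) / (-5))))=-36320 / 2139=-16.98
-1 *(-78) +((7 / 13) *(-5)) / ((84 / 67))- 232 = -24359 / 156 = -156.15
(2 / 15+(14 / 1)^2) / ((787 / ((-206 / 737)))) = -0.07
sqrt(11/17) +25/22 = sqrt(187)/17 +25/22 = 1.94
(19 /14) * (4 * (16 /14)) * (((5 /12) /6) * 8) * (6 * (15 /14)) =7600 /343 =22.16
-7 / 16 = -0.44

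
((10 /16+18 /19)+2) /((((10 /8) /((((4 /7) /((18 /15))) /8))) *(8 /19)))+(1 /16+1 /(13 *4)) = 0.49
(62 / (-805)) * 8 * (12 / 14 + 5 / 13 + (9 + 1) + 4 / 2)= -119536 / 14651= -8.16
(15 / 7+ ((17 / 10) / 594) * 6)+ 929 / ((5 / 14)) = 3608257 / 1386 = 2603.36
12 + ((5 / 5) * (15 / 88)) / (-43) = 45393 / 3784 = 12.00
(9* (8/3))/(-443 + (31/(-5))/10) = -0.05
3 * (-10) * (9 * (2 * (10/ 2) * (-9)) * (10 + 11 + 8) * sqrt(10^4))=70470000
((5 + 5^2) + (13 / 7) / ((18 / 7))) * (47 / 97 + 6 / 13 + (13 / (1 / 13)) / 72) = 165349765 / 1634256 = 101.18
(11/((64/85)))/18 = 0.81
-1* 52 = -52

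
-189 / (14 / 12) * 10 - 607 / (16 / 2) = -13567 / 8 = -1695.88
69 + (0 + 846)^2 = 715785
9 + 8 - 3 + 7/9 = 133/9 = 14.78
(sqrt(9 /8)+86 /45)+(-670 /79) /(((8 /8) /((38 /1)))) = -1138906 /3555+3*sqrt(2) /4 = -319.31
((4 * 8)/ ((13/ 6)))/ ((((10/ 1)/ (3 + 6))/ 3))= 2592/ 65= 39.88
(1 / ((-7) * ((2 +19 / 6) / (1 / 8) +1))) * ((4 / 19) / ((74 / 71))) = -426 / 624967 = -0.00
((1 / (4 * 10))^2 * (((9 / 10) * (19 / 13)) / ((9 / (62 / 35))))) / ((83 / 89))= 52421 / 302120000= 0.00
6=6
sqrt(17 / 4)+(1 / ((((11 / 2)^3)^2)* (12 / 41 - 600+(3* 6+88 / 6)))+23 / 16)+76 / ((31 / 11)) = 30.47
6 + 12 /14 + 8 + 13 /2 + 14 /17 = 5279 /238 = 22.18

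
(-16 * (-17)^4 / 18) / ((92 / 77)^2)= -495196009 / 9522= -52005.46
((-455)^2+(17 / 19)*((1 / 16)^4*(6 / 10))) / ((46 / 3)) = 13501.63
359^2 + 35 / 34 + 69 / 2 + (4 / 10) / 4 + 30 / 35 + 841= 154412599 / 1190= 129758.49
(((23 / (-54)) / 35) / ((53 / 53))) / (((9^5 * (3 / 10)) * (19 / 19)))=-23 / 33480783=-0.00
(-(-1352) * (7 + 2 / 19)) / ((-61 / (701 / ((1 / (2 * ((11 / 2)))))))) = -1407411720 / 1159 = -1214332.80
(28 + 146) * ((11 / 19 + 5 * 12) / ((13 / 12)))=9729.91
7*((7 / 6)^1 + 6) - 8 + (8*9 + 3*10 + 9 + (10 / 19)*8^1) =157.38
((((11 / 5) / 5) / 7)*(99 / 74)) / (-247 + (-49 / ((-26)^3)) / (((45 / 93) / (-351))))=-736164 / 2179991345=-0.00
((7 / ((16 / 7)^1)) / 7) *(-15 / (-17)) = 105 / 272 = 0.39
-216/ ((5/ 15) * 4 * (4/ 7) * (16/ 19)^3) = -3889053/ 8192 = -474.74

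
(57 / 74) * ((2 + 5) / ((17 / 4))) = 798 / 629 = 1.27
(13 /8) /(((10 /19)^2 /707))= 3317951 /800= 4147.44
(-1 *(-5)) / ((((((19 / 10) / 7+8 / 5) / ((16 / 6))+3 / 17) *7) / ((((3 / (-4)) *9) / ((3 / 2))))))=-3400 / 929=-3.66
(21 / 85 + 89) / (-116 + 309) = 0.46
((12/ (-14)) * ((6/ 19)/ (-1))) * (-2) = -72/ 133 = -0.54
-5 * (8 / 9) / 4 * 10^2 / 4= -250 / 9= -27.78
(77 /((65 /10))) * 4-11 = 473 /13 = 36.38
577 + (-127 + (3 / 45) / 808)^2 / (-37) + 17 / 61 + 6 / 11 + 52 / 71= 142.64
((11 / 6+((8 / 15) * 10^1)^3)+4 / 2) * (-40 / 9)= -167980 / 243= -691.28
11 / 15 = 0.73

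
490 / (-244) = -245 / 122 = -2.01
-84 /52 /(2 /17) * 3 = -1071 /26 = -41.19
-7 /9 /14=-0.06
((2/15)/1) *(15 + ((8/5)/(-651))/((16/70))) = 2788/1395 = 2.00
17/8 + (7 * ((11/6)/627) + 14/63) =3239/1368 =2.37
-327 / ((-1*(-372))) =-109 / 124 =-0.88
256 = 256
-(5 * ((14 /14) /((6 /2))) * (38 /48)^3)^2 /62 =-1176147025 /106635460608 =-0.01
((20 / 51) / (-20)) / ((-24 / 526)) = 263 / 612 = 0.43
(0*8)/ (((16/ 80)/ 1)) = 0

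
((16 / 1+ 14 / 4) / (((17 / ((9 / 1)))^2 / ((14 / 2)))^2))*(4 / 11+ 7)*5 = 5077918755 / 1837462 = 2763.55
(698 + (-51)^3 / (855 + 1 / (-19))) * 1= 8817943 / 16244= 542.84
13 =13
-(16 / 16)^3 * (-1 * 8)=8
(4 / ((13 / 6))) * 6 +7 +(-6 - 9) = 40 / 13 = 3.08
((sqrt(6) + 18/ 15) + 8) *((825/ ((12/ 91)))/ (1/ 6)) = 75075 *sqrt(6)/ 2 + 345345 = 437292.72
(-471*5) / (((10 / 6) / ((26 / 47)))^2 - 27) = 14327820 / 109043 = 131.40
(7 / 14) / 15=0.03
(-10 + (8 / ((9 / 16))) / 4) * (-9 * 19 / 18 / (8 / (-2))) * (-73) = 1117.31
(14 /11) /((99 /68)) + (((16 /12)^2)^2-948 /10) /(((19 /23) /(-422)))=43588460524 /931095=46814.19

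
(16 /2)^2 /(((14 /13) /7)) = 416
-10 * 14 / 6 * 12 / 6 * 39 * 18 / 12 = -2730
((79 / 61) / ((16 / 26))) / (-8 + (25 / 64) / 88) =-723008 / 2746891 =-0.26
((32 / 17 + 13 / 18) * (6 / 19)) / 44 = 797 / 42636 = 0.02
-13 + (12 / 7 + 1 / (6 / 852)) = 130.71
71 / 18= 3.94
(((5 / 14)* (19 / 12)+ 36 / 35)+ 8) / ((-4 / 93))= -249829 / 1120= -223.06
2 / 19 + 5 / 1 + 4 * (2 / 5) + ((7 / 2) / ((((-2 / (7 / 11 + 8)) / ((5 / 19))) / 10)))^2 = 73042683 / 45980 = 1588.58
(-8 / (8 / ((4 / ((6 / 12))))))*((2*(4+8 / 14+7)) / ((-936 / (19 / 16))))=171 / 728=0.23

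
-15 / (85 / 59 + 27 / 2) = -1770 / 1763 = -1.00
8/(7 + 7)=4/7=0.57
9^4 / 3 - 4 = 2183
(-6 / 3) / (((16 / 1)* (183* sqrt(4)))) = -1 / 2928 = -0.00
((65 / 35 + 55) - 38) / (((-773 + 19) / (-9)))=594 / 2639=0.23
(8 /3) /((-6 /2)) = -8 /9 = -0.89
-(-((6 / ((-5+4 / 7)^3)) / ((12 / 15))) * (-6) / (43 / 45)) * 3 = 2083725 / 1281013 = 1.63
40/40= 1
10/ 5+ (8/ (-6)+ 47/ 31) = 203/ 93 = 2.18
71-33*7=-160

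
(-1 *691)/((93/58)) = -40078/93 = -430.95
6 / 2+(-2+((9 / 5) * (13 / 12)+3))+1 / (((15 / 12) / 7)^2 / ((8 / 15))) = 34013 / 1500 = 22.68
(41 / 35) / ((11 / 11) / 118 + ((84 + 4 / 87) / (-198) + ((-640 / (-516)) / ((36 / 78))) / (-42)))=-199088538 / 81575075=-2.44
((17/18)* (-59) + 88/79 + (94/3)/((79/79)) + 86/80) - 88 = -3134087/28440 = -110.20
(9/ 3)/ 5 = 3/ 5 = 0.60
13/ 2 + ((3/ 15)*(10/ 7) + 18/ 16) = 443/ 56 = 7.91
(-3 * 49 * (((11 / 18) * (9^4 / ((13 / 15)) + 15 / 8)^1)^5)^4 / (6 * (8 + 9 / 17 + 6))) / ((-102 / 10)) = 397897661101554205911875719090118175865947819772775881898798496944064922892350894718131036623075950264426483878803658008575439453125 / 118724403782212861698628263621710156359110789884575305695232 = 3351439539182311939341969000000000000000000000000000000000000000000000000.00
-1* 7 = -7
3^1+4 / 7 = 25 / 7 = 3.57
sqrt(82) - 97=-87.94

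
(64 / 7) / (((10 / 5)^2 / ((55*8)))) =7040 / 7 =1005.71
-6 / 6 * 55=-55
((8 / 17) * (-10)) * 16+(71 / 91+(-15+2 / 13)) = -138240 / 1547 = -89.36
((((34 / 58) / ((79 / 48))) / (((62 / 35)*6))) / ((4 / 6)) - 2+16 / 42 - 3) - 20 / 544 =-934170317 / 202835976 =-4.61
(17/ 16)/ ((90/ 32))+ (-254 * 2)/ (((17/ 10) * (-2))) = 114589/ 765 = 149.79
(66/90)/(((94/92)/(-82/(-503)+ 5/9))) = 1646018/3191535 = 0.52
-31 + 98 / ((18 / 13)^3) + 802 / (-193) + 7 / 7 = 1554757 / 562788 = 2.76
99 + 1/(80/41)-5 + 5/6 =22883/240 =95.35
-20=-20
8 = 8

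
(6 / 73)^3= 216 / 389017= 0.00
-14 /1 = -14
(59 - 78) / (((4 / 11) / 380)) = -19855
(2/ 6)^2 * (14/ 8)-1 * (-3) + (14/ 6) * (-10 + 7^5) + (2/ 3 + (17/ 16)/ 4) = 22577545/ 576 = 39197.13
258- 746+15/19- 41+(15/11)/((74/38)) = -4079237/7733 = -527.51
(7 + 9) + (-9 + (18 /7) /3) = 55 /7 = 7.86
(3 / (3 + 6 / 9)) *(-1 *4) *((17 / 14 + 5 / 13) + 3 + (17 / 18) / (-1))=-11.96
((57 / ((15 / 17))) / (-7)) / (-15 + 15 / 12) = 1292 / 1925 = 0.67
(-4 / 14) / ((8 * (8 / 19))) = -19 / 224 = -0.08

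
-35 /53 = -0.66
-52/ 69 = -0.75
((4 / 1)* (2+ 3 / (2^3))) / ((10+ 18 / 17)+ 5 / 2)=323 / 461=0.70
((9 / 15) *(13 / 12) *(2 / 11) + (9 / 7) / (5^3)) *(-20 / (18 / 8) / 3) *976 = -19309184 / 51975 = -371.51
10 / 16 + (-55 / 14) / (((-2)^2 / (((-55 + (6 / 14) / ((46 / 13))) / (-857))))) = 8686485 / 15453424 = 0.56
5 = 5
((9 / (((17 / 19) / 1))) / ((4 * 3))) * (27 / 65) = 1539 / 4420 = 0.35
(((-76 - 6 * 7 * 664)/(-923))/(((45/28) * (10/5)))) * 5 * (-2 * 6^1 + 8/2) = -3131968/8307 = -377.03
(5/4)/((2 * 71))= 5/568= 0.01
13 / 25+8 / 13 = 369 / 325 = 1.14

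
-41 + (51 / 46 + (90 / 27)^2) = -11915 / 414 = -28.78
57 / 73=0.78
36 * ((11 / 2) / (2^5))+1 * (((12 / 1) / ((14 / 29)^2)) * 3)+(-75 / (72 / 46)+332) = 1046029 / 2352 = 444.74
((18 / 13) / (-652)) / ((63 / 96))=-48 / 14833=-0.00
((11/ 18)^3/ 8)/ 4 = 1331/ 186624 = 0.01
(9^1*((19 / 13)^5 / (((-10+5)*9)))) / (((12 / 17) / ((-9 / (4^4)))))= 126281049 / 1901020160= 0.07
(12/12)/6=0.17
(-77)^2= 5929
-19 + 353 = 334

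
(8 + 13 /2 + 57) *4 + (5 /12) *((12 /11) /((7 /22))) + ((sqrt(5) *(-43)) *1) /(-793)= 43 *sqrt(5) /793 + 2012 /7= 287.55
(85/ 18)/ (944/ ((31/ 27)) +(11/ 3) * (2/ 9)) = 7905/ 1377716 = 0.01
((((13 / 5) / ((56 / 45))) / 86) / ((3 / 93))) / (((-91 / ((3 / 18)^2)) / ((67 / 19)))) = -2077 / 2562112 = -0.00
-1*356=-356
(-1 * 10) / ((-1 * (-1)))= -10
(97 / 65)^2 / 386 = 9409 / 1630850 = 0.01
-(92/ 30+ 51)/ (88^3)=-811/ 10222080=-0.00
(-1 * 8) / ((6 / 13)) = -52 / 3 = -17.33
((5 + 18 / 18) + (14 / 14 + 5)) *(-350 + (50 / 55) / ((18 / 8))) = -138440 / 33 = -4195.15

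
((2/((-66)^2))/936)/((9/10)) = 5/9173736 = 0.00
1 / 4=0.25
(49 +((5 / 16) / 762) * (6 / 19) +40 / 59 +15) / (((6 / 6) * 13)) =147328423 / 29612336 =4.98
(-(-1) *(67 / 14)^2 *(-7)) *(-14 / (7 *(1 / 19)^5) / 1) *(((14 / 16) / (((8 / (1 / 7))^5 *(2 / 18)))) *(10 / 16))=500184378495 / 70493667328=7.10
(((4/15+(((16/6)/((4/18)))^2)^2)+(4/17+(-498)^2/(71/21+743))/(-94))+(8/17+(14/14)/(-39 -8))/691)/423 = 49.01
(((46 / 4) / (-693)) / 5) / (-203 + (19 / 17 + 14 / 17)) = 391 / 23686740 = 0.00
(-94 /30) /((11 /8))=-2.28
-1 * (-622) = 622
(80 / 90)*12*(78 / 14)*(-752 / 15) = -312832 / 105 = -2979.35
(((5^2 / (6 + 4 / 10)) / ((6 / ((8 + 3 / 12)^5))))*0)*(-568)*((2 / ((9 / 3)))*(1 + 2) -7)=0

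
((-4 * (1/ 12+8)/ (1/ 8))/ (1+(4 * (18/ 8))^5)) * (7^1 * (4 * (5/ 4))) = -2716/ 17715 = -0.15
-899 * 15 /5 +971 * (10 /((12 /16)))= 30749 /3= 10249.67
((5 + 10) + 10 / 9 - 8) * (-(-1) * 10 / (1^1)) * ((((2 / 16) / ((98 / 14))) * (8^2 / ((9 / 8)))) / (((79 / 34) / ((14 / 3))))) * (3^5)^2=772001280 / 79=9772168.10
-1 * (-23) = 23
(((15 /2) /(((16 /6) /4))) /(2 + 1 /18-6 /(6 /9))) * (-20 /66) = 27 /55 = 0.49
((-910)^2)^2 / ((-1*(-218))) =342874805000 / 109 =3145640412.84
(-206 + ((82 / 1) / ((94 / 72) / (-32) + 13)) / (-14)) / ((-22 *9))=980675 / 940527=1.04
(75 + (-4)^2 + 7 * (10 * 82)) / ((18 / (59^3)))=1197564949 / 18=66531386.06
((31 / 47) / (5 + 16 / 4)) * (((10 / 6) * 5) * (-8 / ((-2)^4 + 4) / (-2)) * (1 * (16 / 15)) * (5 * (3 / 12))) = 620 / 3807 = 0.16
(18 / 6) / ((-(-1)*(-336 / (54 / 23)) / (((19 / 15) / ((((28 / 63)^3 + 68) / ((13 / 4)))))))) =-1620567 / 1278623360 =-0.00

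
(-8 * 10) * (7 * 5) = -2800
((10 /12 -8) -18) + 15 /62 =-2318 /93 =-24.92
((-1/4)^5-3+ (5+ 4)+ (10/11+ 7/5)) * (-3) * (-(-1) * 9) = -12633651/56320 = -224.32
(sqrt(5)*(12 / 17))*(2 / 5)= 0.63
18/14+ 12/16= 57/28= 2.04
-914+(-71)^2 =4127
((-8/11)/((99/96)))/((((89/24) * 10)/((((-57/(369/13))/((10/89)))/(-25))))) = -126464/9301875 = -0.01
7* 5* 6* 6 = 1260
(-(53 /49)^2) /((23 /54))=-151686 /55223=-2.75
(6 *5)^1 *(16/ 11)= 480/ 11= 43.64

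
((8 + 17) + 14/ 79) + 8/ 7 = 14555/ 553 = 26.32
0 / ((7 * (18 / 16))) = 0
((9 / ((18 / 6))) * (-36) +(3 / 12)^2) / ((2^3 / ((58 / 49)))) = -50083 / 3136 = -15.97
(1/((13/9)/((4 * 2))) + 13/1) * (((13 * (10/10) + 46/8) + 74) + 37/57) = 5132095/2964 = 1731.48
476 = 476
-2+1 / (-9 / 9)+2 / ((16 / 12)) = -3 / 2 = -1.50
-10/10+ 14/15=-0.07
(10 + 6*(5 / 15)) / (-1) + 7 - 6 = -11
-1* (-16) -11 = 5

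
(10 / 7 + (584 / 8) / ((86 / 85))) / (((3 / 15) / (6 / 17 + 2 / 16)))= 14395875 / 81872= 175.83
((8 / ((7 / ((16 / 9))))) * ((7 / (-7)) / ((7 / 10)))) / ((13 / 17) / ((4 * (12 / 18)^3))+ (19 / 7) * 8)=-139264 / 1072827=-0.13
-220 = -220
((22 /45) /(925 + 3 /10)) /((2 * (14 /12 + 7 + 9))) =44 /2859177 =0.00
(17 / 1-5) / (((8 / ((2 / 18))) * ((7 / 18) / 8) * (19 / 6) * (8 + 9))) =144 / 2261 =0.06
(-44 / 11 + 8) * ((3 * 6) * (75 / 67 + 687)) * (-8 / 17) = -1562112 / 67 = -23315.10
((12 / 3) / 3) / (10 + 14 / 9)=3 / 26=0.12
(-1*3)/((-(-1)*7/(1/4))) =-3/28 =-0.11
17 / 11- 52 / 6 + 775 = 25340 / 33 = 767.88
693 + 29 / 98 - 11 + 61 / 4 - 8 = 135151 / 196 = 689.55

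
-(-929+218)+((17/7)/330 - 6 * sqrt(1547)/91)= 1642427/2310 - 6 * sqrt(1547)/91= 708.41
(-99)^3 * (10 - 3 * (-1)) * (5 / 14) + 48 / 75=-1576735651 / 350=-4504959.00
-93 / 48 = -31 / 16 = -1.94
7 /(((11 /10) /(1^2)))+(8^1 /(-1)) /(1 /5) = -33.64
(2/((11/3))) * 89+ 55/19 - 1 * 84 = -6805/209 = -32.56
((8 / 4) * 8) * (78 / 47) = 1248 / 47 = 26.55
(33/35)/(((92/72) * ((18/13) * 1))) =429/805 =0.53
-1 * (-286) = 286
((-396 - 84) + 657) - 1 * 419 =-242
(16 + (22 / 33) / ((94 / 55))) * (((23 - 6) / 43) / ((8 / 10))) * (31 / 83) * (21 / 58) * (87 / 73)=1.31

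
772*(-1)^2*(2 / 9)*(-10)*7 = -108080 / 9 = -12008.89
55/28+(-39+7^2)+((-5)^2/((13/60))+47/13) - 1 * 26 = 2939/28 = 104.96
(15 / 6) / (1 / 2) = 5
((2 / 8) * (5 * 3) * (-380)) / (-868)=1425 / 868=1.64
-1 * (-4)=4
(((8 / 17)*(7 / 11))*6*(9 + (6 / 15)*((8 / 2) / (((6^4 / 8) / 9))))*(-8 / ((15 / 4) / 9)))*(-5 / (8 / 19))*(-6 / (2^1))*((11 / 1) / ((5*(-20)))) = 2611056 / 2125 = 1228.73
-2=-2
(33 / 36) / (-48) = -11 / 576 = -0.02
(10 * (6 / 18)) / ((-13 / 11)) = -110 / 39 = -2.82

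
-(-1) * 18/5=18/5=3.60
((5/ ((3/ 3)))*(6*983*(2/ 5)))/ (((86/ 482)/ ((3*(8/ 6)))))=11371344/ 43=264449.86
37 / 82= 0.45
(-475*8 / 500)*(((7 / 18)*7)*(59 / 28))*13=-102011 / 180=-566.73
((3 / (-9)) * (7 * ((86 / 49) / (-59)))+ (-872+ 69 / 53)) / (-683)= 57171575 / 44850561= 1.27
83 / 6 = 13.83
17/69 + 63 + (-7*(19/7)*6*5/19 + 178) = 14576/69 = 211.25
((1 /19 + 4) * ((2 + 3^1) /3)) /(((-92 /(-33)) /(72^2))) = 5488560 /437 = 12559.63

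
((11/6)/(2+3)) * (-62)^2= 1409.47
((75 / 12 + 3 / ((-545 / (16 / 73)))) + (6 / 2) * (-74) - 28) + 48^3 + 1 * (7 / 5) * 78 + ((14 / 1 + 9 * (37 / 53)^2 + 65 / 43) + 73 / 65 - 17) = 27602836838089199 / 249886561340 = 110461.47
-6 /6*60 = -60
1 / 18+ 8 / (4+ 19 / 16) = 2387 / 1494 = 1.60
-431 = -431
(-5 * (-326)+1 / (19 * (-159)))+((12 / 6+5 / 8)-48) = 38297209 / 24168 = 1584.62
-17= -17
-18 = -18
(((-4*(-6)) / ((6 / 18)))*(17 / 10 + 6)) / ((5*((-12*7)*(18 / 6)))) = -11 / 25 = -0.44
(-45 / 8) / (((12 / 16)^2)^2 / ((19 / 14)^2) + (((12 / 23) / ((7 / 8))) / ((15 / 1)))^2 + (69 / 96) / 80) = -74859848000 / 2426829787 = -30.85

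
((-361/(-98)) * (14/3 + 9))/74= 14801/21756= 0.68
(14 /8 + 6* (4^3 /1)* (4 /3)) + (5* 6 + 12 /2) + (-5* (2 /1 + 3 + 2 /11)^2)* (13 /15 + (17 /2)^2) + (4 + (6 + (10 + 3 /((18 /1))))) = -3356461 /363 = -9246.45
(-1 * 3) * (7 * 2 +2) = -48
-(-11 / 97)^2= -121 / 9409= -0.01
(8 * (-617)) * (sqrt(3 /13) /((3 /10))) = -49360 * sqrt(39) /39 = -7903.93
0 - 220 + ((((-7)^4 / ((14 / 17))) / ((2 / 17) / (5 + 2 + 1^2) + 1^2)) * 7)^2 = 1925926729864 / 4761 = 404521472.35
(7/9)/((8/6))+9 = 115/12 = 9.58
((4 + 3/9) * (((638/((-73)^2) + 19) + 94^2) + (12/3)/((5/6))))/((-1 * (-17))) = 3068943293/1358895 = 2258.41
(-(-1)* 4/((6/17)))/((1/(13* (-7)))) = -3094/3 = -1031.33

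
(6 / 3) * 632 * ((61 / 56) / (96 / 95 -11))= -915610 / 6643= -137.83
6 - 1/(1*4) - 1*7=-5/4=-1.25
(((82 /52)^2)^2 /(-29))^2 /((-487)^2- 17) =7984925229121 /41649478811413471232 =0.00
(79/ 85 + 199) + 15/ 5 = 202.93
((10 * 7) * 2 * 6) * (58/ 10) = 4872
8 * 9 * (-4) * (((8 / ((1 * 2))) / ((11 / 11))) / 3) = -384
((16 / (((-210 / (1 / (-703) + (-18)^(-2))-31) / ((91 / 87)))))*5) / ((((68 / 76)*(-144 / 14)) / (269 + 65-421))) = -45870370 / 7320111957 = -0.01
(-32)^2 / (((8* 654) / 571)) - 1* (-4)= 37852 / 327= 115.76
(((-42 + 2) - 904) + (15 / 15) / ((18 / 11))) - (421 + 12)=-24775 / 18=-1376.39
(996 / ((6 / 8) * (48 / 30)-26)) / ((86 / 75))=-93375 / 2666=-35.02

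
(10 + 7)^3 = 4913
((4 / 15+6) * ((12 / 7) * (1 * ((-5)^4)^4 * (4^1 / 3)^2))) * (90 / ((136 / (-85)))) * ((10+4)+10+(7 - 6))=-28686523437500000 / 7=-4098074776785714.29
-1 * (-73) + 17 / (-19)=1370 / 19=72.11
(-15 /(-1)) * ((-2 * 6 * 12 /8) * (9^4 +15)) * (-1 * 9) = 15979680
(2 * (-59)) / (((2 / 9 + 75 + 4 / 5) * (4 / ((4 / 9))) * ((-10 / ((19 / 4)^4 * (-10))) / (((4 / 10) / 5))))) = -7.02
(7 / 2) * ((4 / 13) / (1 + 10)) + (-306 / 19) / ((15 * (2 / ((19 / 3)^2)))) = -45979 / 2145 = -21.44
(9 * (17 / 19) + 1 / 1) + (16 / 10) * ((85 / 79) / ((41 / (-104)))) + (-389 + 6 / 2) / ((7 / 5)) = -116755526 / 430787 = -271.03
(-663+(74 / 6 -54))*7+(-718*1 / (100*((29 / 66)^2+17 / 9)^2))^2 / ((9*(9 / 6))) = -772356371676617079278 / 156586335532201875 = -4932.46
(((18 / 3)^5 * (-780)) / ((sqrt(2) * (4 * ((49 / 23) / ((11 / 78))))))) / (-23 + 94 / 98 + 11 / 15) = 36887400 * sqrt(2) / 15661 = 3330.99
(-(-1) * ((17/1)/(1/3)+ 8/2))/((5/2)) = 22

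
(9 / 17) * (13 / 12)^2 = 169 / 272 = 0.62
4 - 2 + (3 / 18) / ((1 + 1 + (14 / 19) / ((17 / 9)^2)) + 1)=2.05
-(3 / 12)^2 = -1 / 16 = -0.06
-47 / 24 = -1.96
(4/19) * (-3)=-12/19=-0.63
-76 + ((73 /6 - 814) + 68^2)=22477 /6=3746.17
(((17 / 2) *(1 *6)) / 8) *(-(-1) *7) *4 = 357 / 2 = 178.50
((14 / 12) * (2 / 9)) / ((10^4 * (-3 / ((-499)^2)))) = -1743007 / 810000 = -2.15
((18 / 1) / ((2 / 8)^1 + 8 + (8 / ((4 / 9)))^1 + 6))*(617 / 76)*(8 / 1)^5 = 121307136 / 817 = 148478.75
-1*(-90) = 90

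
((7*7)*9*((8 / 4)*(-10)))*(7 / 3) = -20580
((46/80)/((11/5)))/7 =23/616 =0.04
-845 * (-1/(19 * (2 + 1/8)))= 6760/323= 20.93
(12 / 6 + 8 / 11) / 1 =30 / 11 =2.73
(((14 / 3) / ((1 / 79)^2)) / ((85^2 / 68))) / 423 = 0.65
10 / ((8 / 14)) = 35 / 2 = 17.50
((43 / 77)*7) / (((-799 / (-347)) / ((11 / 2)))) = 14921 / 1598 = 9.34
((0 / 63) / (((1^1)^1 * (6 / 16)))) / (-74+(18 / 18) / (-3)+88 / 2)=0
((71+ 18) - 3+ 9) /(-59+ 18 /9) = -5 /3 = -1.67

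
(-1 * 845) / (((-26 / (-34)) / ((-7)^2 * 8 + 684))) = -1188980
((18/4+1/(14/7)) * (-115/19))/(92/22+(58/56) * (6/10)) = -885500/140543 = -6.30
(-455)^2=207025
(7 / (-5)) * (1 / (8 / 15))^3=-4725 / 512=-9.23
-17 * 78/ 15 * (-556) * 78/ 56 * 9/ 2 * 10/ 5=21564738/ 35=616135.37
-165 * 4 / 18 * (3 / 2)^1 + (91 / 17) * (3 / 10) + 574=520.61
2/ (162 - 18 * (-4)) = 1/ 117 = 0.01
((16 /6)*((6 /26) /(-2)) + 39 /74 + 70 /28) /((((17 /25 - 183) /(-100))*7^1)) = 1635000 /7673393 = 0.21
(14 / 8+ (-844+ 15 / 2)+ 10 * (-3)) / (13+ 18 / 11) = -38049 / 644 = -59.08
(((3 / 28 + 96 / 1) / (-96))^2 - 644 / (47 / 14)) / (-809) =7200372433 / 30525472768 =0.24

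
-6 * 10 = -60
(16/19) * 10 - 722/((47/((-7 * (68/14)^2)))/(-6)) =-95095408/6251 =-15212.83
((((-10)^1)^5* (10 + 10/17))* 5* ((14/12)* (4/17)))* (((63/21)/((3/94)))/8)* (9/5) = -8883000000/289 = -30737024.22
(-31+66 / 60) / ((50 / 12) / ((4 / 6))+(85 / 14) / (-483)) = -2021838 / 421775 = -4.79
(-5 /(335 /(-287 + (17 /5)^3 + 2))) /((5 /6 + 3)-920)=-184272 /46037375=-0.00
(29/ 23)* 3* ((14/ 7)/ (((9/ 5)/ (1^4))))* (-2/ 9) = -580/ 621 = -0.93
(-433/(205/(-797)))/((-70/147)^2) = 152189541/20500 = 7423.88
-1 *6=-6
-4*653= -2612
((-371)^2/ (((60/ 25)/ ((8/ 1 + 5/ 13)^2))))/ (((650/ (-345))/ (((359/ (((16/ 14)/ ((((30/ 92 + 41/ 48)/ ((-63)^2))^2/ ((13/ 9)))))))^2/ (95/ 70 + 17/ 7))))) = -233935119685588006159373/ 1119062547380734495543001088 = -0.00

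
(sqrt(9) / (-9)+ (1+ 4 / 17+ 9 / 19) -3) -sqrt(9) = -4481 / 969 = -4.62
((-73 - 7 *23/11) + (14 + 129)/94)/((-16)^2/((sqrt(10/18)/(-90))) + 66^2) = 326491/815136792 + 474896 *sqrt(5)/373604363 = 0.00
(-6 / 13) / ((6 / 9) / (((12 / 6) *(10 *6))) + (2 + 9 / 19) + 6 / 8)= -5130 / 35893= -0.14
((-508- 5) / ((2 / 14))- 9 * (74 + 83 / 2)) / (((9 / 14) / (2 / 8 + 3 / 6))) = -21609 / 4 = -5402.25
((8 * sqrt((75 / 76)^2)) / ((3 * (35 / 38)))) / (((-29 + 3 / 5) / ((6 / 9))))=-100 / 1491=-0.07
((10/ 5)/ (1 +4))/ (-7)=-2/ 35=-0.06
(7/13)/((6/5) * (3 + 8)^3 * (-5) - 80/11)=-77/1143038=-0.00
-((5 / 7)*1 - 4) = 23 / 7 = 3.29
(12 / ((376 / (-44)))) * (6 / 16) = -99 / 188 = -0.53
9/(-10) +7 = 61/10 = 6.10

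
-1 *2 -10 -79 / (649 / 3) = -8025 / 649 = -12.37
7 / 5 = 1.40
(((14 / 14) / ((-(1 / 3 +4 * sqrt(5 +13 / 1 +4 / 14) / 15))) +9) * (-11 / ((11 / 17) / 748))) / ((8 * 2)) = -6613.44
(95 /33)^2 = 9025 /1089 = 8.29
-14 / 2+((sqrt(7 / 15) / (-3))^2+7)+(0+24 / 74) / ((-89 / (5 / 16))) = 90179 / 1778220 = 0.05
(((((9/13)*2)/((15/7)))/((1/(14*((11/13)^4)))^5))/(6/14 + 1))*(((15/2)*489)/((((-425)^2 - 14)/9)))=351118606246092852906283437361392/223112858302424744383683681715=1573.73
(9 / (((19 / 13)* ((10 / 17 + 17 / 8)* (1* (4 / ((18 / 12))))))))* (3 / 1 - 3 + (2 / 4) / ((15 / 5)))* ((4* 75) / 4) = 16575 / 1558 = 10.64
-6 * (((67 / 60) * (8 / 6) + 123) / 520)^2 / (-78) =7845601 / 1779570000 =0.00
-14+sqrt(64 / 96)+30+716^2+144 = 512816.82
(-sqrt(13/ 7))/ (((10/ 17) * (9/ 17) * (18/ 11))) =-3179 * sqrt(91)/ 11340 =-2.67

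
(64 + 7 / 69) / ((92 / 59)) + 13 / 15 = 1332293 / 31740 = 41.98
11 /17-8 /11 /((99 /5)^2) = 1182521 /1832787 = 0.65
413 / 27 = 15.30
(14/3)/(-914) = -7/1371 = -0.01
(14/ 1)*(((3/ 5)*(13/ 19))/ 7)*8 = 624/ 95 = 6.57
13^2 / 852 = 169 / 852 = 0.20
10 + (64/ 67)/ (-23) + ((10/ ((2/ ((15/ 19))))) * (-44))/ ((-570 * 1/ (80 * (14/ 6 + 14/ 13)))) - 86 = 8095220/ 1141881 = 7.09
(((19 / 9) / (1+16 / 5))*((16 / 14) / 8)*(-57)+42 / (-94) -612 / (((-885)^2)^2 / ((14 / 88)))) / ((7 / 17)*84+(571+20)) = -0.01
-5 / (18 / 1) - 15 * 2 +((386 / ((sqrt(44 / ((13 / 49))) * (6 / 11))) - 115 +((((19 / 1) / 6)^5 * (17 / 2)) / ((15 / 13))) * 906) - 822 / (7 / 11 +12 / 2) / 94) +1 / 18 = 193 * sqrt(143) / 42 +283483637944279 / 133397280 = 2125163.03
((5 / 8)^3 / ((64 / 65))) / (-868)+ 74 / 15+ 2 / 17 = 36632027837 / 7252869120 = 5.05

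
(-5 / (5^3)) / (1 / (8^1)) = -8 / 25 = -0.32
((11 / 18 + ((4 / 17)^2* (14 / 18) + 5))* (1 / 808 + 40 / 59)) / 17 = 317454509 / 1405275216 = 0.23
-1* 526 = -526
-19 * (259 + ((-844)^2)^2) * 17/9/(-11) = 163897492421065/99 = 1655530226475.40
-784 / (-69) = 784 / 69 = 11.36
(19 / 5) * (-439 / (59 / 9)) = -254.47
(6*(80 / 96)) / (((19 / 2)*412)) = 5 / 3914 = 0.00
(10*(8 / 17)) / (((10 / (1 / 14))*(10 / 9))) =18 / 595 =0.03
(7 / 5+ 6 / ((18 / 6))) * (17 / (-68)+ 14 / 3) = 901 / 60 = 15.02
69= 69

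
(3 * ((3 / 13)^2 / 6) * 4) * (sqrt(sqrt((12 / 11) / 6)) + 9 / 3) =18 * 11^(3 / 4) * 2^(1 / 4) / 1859 + 54 / 169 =0.39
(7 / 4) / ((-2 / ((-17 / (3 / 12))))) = 119 / 2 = 59.50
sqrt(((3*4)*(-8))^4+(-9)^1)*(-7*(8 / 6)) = -28*sqrt(9437183) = -86016.00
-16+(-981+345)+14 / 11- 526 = -12944 / 11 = -1176.73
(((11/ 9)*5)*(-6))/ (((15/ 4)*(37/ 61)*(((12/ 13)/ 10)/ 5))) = -872300/ 999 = -873.17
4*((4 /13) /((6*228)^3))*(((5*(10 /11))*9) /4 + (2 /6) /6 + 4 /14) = 1831 /360375207192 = 0.00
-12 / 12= -1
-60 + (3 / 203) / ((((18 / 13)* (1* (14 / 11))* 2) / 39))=-680221 / 11368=-59.84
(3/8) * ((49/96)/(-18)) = -0.01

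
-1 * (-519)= 519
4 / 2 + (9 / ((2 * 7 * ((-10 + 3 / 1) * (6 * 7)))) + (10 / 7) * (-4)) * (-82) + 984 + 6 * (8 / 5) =5022723 / 3430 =1464.35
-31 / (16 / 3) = -93 / 16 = -5.81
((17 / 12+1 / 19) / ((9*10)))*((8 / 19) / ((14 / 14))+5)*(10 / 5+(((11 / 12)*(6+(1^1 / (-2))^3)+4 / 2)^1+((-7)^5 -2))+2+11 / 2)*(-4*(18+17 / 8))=1791078107623 / 14971392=119633.37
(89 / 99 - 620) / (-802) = 61291 / 79398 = 0.77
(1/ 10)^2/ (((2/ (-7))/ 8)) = -7/ 25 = -0.28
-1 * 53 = -53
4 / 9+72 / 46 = 416 / 207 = 2.01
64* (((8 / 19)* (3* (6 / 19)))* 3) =27648 / 361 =76.59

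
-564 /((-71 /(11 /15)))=5.83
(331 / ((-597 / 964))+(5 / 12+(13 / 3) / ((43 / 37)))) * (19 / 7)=-147811279 / 102684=-1439.48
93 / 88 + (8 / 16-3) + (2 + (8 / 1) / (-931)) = 44915 / 81928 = 0.55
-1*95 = -95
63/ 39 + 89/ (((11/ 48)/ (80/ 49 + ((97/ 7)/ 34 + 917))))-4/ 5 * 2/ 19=4039053280393/ 11316305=356923.33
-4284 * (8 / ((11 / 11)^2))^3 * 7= -15353856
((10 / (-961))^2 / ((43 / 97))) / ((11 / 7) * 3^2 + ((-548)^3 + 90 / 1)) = -13580 / 9149232567425449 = -0.00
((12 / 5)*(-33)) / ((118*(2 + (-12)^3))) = 99 / 254585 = 0.00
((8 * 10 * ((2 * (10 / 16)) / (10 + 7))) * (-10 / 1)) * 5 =-5000 / 17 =-294.12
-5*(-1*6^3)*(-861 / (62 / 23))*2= -21387240 / 31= -689910.97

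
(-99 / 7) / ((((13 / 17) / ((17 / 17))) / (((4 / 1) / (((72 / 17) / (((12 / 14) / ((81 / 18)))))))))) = -6358 / 1911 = -3.33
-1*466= -466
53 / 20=2.65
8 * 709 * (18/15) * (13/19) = 442416/95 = 4657.01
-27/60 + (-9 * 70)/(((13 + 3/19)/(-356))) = 1704483/100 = 17044.83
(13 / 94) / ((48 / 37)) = 481 / 4512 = 0.11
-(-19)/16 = 19/16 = 1.19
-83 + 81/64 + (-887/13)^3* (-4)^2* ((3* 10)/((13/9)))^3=-14065724583942413879/308915776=-45532555073.98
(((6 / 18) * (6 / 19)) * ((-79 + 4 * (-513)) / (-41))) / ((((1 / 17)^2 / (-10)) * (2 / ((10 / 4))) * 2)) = -9882.20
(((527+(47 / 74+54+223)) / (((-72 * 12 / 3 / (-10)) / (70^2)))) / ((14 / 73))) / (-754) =-3803309125 / 4017312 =-946.73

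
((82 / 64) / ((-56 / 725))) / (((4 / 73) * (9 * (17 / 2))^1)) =-2169925 / 548352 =-3.96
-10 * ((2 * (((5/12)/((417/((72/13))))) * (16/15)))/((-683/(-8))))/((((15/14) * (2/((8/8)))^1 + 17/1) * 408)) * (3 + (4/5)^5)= -4658752/7907243394375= -0.00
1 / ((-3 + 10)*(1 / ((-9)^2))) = 81 / 7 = 11.57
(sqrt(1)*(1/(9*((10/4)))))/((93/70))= 28/837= 0.03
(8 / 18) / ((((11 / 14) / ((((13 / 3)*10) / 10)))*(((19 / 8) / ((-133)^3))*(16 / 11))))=-45071572 / 27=-1669317.48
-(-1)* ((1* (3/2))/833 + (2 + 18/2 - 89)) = -129945/1666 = -78.00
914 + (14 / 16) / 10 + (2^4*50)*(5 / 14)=671889 / 560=1199.80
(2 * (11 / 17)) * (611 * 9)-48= 120162 / 17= 7068.35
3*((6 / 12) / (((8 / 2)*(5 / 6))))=0.45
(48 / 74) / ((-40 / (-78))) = 234 / 185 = 1.26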